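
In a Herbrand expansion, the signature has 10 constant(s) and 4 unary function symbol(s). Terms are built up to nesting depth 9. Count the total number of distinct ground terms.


Herbrand terms by depth:
Depth 0: 10 constants
Depth 1: 40 new terms (running total: 50)
Depth 2: 160 new terms (running total: 210)
Depth 3: 640 new terms (running total: 850)
Depth 4: 2560 new terms (running total: 3410)
Depth 5: 10240 new terms (running total: 13650)
Depth 6: 40960 new terms (running total: 54610)
Depth 7: 163840 new terms (running total: 218450)
Depth 8: 655360 new terms (running total: 873810)
Depth 9: 2621440 new terms (running total: 3495250)
Total distinct ground terms = 3495250

3495250


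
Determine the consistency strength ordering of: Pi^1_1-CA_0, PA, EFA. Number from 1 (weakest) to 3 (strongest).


Ordering by consistency strength:
1. EFA
2. PA
3. Pi^1_1-CA_0


Pi^1_1-CA_0=3, PA=2, EFA=1


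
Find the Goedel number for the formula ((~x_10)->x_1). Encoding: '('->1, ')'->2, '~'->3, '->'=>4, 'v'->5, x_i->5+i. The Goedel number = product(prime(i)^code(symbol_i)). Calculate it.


Formula: ((~x_10)->x_1)
Symbol codes: [1, 1, 3, 15, 2, 4, 6, 2]
Primes: [2, 3, 5, 7, 11, 13, 17, 19]
p_1^1 = 2^1 = 2
p_2^1 = 3^1 = 3
p_3^3 = 5^3 = 125
p_4^15 = 7^15 = 4747561509943
p_5^2 = 11^2 = 121
p_6^4 = 13^4 = 28561
p_7^6 = 17^6 = 24137569
p_8^2 = 19^2 = 361
Product = 107223844147408185374628886685250

107223844147408185374628886685250


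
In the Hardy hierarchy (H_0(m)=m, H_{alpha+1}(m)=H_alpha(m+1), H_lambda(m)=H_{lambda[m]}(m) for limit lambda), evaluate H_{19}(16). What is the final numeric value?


H_19(16):
For finite ordinals k, H_k(n) = n + k (each successor step adds 1).
H_19(16) = 16 + 19 = 35

35


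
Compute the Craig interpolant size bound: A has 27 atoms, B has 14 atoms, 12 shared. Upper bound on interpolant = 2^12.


Shared atoms = 12
Craig interpolant size bound = 2^12
= 4096

4096


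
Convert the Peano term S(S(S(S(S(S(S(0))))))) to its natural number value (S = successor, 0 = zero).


Counting successors applied to 0:
7 applications of S to 0 = 7

7


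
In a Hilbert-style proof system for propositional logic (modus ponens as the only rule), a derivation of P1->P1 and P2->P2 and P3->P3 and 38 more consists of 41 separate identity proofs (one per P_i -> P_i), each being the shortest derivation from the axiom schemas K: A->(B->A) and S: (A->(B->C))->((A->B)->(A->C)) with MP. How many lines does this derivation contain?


The shortest proof of A->A from K and S in the Hilbert calculus has exactly 5 lines:
(1) K instance A->((A->A)->A), (2) S instance, (3) MP on 1,2, (4) K instance A->(A->A), (5) MP on 3,4.
For 41 independent identities: 41 * 5 = 205 lines total.

205


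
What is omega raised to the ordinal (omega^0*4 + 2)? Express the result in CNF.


omega^(omega^0*4 + 2):
omega^0 = 1, so the exponent is 4 + 2 = 6 (finite ordinal addition).
Result = omega^6, already a single CNF term.

omega^6


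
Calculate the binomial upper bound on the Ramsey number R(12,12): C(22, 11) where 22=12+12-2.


R(12,12) <= C(12+12-2, 12-1) = C(22, 11)
C(22, 11) = 22! / (11! * 11!)
= 705432

705432


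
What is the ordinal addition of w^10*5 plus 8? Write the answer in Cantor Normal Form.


Ordinal addition w^10*5 + 8:
Leading exponent of alpha (10) > leading exponent of beta (0).
Since alpha's term has higher exponent than beta's leading term,
the sum is simply alpha followed by beta.
Result = w^10*5 + 8

w^10*5 + 8


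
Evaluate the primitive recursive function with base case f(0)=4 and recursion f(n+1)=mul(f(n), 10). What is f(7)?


f(0) = 4
f(1) = mul(f(0), 10) = mul(4, 10) = 40
f(2) = mul(f(1), 10) = mul(40, 10) = 400
f(3) = mul(f(2), 10) = mul(400, 10) = 4000
f(4) = mul(f(3), 10) = mul(4000, 10) = 40000
f(5) = mul(f(4), 10) = mul(40000, 10) = 400000
f(6) = mul(f(5), 10) = mul(400000, 10) = 4000000
f(7) = mul(f(6), 10) = mul(4000000, 10) = 40000000


40000000


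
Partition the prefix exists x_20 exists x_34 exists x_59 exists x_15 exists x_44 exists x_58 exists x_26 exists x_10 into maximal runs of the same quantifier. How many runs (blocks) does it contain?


Alternations = 0.
Blocks = alternations + 1 = 1

1


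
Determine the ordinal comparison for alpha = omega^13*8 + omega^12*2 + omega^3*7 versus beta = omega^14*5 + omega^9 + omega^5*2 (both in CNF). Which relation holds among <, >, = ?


Compare term by term from highest exponent:
alpha = omega^13*8 + omega^12*2 + omega^3*7
beta = omega^14*5 + omega^9 + omega^5*2
Term 1: alpha has omega^13*8, beta has omega^14*5
Term 2: alpha has omega^12*2, beta has omega^9*1
Term 3: alpha has omega^3*7, beta has omega^5*2
Result: alpha < beta

alpha < beta


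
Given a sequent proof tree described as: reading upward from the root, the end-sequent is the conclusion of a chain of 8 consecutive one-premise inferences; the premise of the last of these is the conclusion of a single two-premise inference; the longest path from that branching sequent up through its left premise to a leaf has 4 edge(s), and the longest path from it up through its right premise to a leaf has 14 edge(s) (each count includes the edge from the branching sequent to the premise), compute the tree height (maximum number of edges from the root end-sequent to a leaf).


Longest path through the left premise: 4 edges (measured from the branching sequent)
Longest path through the right premise: 14 edges
Height of the subtree rooted at the branching sequent: max(4, 14) = 14
The branching sequent sits 8 edges above the root (the chain of one-premise inferences), so height = 14 + 8 = 22

22


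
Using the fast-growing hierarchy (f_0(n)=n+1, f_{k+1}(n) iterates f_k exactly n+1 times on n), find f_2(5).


f_2(5) = f_1^6(5)
f_1(m) = 2m + 1.
Iterating: f_1^k(n) = 2^k*(n+1) - 1.
f_2(5) = 2^6*(5+1) - 1 = 64*6 - 1 = 383

383


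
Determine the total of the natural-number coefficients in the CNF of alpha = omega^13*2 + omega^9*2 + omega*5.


CNF: omega^13*2 + omega^9*2 + omega*5
Coefficients: 2 + 2 + 5 = 9

9


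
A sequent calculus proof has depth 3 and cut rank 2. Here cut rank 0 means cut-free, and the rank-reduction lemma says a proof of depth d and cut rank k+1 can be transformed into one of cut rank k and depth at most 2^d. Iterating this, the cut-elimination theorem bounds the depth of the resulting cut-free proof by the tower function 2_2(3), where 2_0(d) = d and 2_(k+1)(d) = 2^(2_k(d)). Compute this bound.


Each rank reduction sends depth d to at most 2^d; cut rank r needs r reductions.
2_0(3) = 3
2_1(3) = 2^3 = 8
2_2(3) = 2^8 = 256
Cut-free depth bound = 256

256


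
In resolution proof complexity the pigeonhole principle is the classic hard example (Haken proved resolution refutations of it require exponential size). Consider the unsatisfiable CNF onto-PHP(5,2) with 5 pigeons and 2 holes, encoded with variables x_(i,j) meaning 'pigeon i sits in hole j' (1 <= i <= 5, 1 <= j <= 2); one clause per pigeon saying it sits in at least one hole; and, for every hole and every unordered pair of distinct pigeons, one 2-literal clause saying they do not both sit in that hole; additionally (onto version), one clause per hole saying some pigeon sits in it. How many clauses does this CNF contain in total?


onto-PHP(5,2): 5 pigeons, 2 holes, 5*2 = 10 variables.
- pigeon clauses: one per pigeon -> 5 clauses
- hole clauses: 2 holes * C(5,2) = 2 * 10 -> 20 clauses
- onto clauses: one per hole -> 2 clauses
Total clauses = 5 + 20 + 2 = 27

27


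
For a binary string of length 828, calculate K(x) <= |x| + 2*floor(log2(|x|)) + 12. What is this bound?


floor(log2(828)) = 9
2 * 9 = 18
K(x) <= 828 + 18 + 12 = 858

858


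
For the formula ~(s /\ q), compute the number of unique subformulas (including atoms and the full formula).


Formula: ~(s /\ q)
Subformulas found:
  1. q
  2. s
  3. (s /\ q)
  4. ~(s /\ q)
Total distinct subformulas = 4

4


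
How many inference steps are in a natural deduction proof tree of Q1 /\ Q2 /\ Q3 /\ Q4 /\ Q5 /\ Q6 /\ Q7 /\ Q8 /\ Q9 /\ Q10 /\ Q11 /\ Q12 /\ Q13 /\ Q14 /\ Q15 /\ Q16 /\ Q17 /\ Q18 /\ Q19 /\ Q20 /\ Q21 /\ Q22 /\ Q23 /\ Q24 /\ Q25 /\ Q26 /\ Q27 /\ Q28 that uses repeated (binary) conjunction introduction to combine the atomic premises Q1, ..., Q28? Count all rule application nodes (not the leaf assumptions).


The target conjunction has 28 conjuncts, i.e. 27 binary /\ connectives.
Each conjunction-intro joins two pieces, so 28 atoms require 28-1 = 27 applications.
Total inference nodes = 27

27


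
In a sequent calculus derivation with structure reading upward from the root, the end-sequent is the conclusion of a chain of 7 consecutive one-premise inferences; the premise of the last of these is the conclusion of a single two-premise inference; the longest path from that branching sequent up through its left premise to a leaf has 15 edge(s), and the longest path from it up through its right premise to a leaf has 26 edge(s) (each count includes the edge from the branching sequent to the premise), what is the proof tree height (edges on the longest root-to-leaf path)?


Longest path through the left premise: 15 edges (measured from the branching sequent)
Longest path through the right premise: 26 edges
Height of the subtree rooted at the branching sequent: max(15, 26) = 26
The branching sequent sits 7 edges above the root (the chain of one-premise inferences), so height = 26 + 7 = 33

33


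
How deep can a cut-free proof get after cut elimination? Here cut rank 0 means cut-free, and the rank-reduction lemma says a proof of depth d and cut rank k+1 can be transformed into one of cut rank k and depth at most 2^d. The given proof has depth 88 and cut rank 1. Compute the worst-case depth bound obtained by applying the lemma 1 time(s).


Each rank reduction sends depth d to at most 2^d; cut rank r needs r reductions.
2_0(88) = 88
2_1(88) = 2^88 = 309485009821345068724781056
Cut-free depth bound = 309485009821345068724781056

309485009821345068724781056


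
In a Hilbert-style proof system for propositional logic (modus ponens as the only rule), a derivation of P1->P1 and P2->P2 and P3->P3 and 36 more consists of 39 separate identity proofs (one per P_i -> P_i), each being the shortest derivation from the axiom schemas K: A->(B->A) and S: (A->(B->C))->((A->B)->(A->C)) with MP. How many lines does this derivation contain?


The shortest proof of A->A from K and S in the Hilbert calculus has exactly 5 lines:
(1) K instance A->((A->A)->A), (2) S instance, (3) MP on 1,2, (4) K instance A->(A->A), (5) MP on 3,4.
For 39 independent identities: 39 * 5 = 195 lines total.

195


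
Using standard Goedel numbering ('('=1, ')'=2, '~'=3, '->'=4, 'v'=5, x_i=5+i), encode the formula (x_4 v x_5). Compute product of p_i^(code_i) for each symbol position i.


Formula: (x_4 v x_5)
Symbol codes: [1, 9, 5, 10, 2]
Primes: [2, 3, 5, 7, 11]
p_1^1 = 2^1 = 2
p_2^9 = 3^9 = 19683
p_3^5 = 5^5 = 3125
p_4^10 = 7^10 = 282475249
p_5^2 = 11^2 = 121
Product = 4204719996588168750

4204719996588168750


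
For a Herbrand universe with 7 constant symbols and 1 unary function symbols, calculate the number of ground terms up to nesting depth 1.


Herbrand terms by depth:
Depth 0: 7 constants
Depth 1: 7 new terms (running total: 14)
Total distinct ground terms = 14

14


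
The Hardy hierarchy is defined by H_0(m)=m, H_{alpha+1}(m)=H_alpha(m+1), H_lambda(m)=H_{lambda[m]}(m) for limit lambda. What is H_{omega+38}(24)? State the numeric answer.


H_{omega+38}(24):
Unwind the 38 successor steps: H_{omega+38}(24) = H_omega(24+38) = H_omega(62).
H_omega(m) = H_m(m) = m + m = 2m.
Result = 2 * 62 = 124

124


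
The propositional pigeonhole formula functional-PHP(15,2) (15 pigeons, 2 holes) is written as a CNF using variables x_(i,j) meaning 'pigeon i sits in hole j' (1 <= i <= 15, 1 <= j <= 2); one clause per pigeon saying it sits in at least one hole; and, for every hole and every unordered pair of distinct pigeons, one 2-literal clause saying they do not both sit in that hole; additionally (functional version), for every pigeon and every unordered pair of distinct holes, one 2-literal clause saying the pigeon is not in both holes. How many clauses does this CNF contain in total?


functional-PHP(15,2): 15 pigeons, 2 holes, 15*2 = 30 variables.
- pigeon clauses: one per pigeon -> 15 clauses
- hole clauses: 2 holes * C(15,2) = 2 * 105 -> 210 clauses
- functional clauses: 15 pigeons * C(2,2) = 15 * 1 -> 15 clauses
Total clauses = 15 + 210 + 15 = 240

240


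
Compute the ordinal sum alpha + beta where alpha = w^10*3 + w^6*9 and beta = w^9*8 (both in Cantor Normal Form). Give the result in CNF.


Ordinal addition (w^10*3 + w^6*9) + w^9*8:
alpha's leading term has exponent 10 > beta's exponent 9, so it survives.
alpha's tail term has exponent 6 < beta's exponent 9, so it is absorbed by beta.
In ordinal addition, any term followed by a strictly larger-exponent term is absorbed.
Result = w^10*3 + w^9*8

w^10*3 + w^9*8


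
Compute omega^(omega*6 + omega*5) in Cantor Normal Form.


omega^(omega*6 + omega*5):
Both terms of the exponent have the same exponent 1, so they merge: omega*6 + omega*5 = omega*(6+5) = omega*11.
omega raised to a CNF ordinal is a single CNF term: Result = omega^(omega*11)

omega^(omega*11)


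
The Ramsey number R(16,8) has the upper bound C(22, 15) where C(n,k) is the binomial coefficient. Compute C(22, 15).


R(16,8) <= C(16+8-2, 16-1) = C(22, 15)
C(22, 15) = 22! / (15! * 7!)
= 170544

170544


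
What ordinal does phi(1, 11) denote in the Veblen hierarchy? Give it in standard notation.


phi(1, 11):
phi(1, beta) = epsilon_beta (the beta-th epsilon number).
phi(1, 11) = epsilon_11

epsilon_11


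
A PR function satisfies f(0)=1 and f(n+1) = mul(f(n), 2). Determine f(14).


f(0) = 1
f(1) = mul(f(0), 2) = mul(1, 2) = 2
f(2) = mul(f(1), 2) = mul(2, 2) = 4
f(3) = mul(f(2), 2) = mul(4, 2) = 8
f(4) = mul(f(3), 2) = mul(8, 2) = 16
f(5) = mul(f(4), 2) = mul(16, 2) = 32
f(6) = mul(f(5), 2) = mul(32, 2) = 64
f(7) = mul(f(6), 2) = mul(64, 2) = 128
f(8) = mul(f(7), 2) = mul(128, 2) = 256
f(9) = mul(f(8), 2) = mul(256, 2) = 512
f(10) = mul(f(9), 2) = mul(512, 2) = 1024
f(11) = mul(f(10), 2) = mul(1024, 2) = 2048
f(12) = mul(f(11), 2) = mul(2048, 2) = 4096
f(13) = mul(f(12), 2) = mul(4096, 2) = 8192
f(14) = mul(f(13), 2) = mul(8192, 2) = 16384


16384


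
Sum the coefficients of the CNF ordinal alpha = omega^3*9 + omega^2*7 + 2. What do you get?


CNF: omega^3*9 + omega^2*7 + 2
Coefficients: 9 + 7 + 2 = 18

18


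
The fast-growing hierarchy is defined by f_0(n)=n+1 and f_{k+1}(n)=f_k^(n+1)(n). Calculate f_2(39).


f_2(39) = f_1^40(39)
f_1(m) = 2m + 1.
Iterating: f_1^k(n) = 2^k*(n+1) - 1.
f_2(39) = 2^40*(39+1) - 1 = 1099511627776*40 - 1 = 43980465111039

43980465111039


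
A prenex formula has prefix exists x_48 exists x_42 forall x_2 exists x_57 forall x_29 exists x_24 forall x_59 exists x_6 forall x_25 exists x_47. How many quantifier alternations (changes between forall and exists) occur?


Walk the prefix and count type changes:
  position 1: exists -> exists
  position 2: exists -> forall <-- alternation
  position 3: forall -> exists <-- alternation
  position 4: exists -> forall <-- alternation
  position 5: forall -> exists <-- alternation
  position 6: exists -> forall <-- alternation
  position 7: forall -> exists <-- alternation
  position 8: exists -> forall <-- alternation
  position 9: forall -> exists <-- alternation
Total alternations = 8

8


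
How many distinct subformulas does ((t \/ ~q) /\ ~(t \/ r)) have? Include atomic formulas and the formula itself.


Formula: ((t \/ ~q) /\ ~(t \/ r))
Subformulas found:
  1. q
  2. r
  3. t
  4. ~q
  5. (t \/ r)
  6. (t \/ ~q)
  7. ~(t \/ r)
  8. ((t \/ ~q) /\ ~(t \/ r))
Total distinct subformulas = 8

8


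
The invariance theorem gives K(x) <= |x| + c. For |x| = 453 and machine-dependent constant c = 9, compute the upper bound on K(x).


K(x) <= |x| + c = 453 + 9 = 462

462


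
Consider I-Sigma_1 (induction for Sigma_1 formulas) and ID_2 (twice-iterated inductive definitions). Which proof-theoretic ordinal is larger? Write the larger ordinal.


Proof-theoretic ordinal of I-Sigma_1 (induction for Sigma_1 formulas): omega^omega
Proof-theoretic ordinal of ID_2 (twice-iterated inductive definitions): psi_0(epsilon_{Omega_2+1})
Comparing: omega^omega < psi_0(epsilon_{Omega_2+1}).
The larger ordinal is psi_0(epsilon_{Omega_2+1}) (from ID_2 (twice-iterated inductive definitions)).

psi_0(epsilon_{Omega_2+1})


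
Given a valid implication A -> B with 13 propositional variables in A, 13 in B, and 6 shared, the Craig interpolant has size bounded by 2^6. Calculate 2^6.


Shared atoms = 6
Craig interpolant size bound = 2^6
= 64

64


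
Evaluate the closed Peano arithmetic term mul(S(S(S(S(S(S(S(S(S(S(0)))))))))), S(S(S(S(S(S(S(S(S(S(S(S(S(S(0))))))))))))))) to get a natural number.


mul(S^10(0), S^14(0)):
S^10(0) = 10
S^14(0) = 14
10 * 14 = 140

140


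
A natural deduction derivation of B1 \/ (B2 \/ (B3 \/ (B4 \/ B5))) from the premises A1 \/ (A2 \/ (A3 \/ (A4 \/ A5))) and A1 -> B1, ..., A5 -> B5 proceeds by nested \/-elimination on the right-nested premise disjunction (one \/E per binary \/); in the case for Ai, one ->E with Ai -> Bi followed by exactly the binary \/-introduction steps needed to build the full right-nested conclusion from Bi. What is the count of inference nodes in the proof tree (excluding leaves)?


Constructive dilemma with 5 branches, all disjunctions right-nested:
- \/E: the premise has 4 binary \/, each eliminated once: 4 nodes.
- ->E: one per case (Ai with Ai -> Bi gives Bi): 5 nodes.
- \/I: in case i < n, Bi needs 1 step to form Bi \/ (B(i+1) \/ ...) and then i-1 steps to prepend B(i-1), ..., B1, i.e. i steps; in case i = n, B5 needs 4 prepend steps.
  \/I total = (1 + 2 + ... + 4) + 4 = 10 + 4 = 14 nodes.
Total = 4 + 5 + 14 = 23

23


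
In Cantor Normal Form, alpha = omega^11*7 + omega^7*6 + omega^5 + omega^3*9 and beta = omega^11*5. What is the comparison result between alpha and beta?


Compare term by term from highest exponent:
alpha = omega^11*7 + omega^7*6 + omega^5 + omega^3*9
beta = omega^11*5
Term 1: alpha has omega^11*7, beta has omega^11*5
Term 2: alpha has omega^7*6, beta has omega^0*0
Term 3: alpha has omega^5*1, beta has omega^0*0
Term 4: alpha has omega^3*9, beta has omega^0*0
Result: alpha > beta

alpha > beta


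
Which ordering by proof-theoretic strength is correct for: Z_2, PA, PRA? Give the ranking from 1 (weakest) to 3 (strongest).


Ordering by consistency strength:
1. PRA
2. PA
3. Z_2


Z_2=3, PA=2, PRA=1


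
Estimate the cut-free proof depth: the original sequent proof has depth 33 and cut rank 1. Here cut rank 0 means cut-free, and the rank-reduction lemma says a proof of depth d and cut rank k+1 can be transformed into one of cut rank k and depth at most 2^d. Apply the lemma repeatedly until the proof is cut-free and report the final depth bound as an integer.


Each rank reduction sends depth d to at most 2^d; cut rank r needs r reductions.
2_0(33) = 33
2_1(33) = 2^33 = 8589934592
Cut-free depth bound = 8589934592

8589934592


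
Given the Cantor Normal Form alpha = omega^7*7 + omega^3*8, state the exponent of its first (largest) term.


CNF: omega^7*7 + omega^3*8
The leading term is omega^7*7, which has exponent 7.

7


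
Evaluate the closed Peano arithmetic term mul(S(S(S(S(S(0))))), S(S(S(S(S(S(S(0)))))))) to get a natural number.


mul(S^5(0), S^7(0)):
S^5(0) = 5
S^7(0) = 7
5 * 7 = 35

35


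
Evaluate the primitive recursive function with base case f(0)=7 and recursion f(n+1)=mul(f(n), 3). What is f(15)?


f(0) = 7
f(1) = mul(f(0), 3) = mul(7, 3) = 21
f(2) = mul(f(1), 3) = mul(21, 3) = 63
f(3) = mul(f(2), 3) = mul(63, 3) = 189
f(4) = mul(f(3), 3) = mul(189, 3) = 567
f(5) = mul(f(4), 3) = mul(567, 3) = 1701
f(6) = mul(f(5), 3) = mul(1701, 3) = 5103
f(7) = mul(f(6), 3) = mul(5103, 3) = 15309
f(8) = mul(f(7), 3) = mul(15309, 3) = 45927
f(9) = mul(f(8), 3) = mul(45927, 3) = 137781
f(10) = mul(f(9), 3) = mul(137781, 3) = 413343
f(11) = mul(f(10), 3) = mul(413343, 3) = 1240029
f(12) = mul(f(11), 3) = mul(1240029, 3) = 3720087
f(13) = mul(f(12), 3) = mul(3720087, 3) = 11160261
f(14) = mul(f(13), 3) = mul(11160261, 3) = 33480783
f(15) = mul(f(14), 3) = mul(33480783, 3) = 100442349


100442349


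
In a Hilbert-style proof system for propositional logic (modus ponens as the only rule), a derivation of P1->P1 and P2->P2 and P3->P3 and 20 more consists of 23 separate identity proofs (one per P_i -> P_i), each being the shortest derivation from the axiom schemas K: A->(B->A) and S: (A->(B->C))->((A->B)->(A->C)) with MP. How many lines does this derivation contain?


The shortest proof of A->A from K and S in the Hilbert calculus has exactly 5 lines:
(1) K instance A->((A->A)->A), (2) S instance, (3) MP on 1,2, (4) K instance A->(A->A), (5) MP on 3,4.
For 23 independent identities: 23 * 5 = 115 lines total.

115


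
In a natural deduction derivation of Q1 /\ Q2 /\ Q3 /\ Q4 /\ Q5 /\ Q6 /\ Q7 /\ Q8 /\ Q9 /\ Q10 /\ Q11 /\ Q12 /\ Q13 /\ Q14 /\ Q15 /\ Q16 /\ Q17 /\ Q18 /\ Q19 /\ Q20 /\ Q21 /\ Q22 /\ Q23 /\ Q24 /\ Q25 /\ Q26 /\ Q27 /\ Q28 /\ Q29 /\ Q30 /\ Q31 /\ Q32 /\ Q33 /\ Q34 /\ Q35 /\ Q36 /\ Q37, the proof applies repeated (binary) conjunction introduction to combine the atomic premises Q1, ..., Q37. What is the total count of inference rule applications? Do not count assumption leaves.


The target conjunction has 37 conjuncts, i.e. 36 binary /\ connectives.
Each conjunction-intro joins two pieces, so 37 atoms require 37-1 = 36 applications.
Total inference nodes = 36

36


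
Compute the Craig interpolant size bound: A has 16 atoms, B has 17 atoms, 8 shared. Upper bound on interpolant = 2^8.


Shared atoms = 8
Craig interpolant size bound = 2^8
= 256

256


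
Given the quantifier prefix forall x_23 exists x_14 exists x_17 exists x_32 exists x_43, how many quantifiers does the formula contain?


Quantifier prefix has 5 quantifier symbols.
Quantifier depth = 5

5


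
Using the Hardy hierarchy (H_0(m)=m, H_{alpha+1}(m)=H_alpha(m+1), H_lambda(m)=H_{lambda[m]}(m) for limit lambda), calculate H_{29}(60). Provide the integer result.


H_29(60):
For finite ordinals k, H_k(n) = n + k (each successor step adds 1).
H_29(60) = 60 + 29 = 89

89


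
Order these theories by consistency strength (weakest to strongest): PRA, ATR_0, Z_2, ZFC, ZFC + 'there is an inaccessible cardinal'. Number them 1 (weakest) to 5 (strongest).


Ordering by consistency strength:
1. PRA
2. ATR_0
3. Z_2
4. ZFC
5. ZFC + 'there is an inaccessible cardinal'


PRA=1, ATR_0=2, Z_2=3, ZFC=4, ZFC + 'there is an inaccessible cardinal'=5


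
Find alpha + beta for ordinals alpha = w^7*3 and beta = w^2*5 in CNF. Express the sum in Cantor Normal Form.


Ordinal addition w^7*3 + w^2*5:
Leading exponent of alpha (7) > leading exponent of beta (2).
Since alpha's term has higher exponent than beta's leading term,
the sum is simply alpha followed by beta.
Result = w^7*3 + w^2*5

w^7*3 + w^2*5


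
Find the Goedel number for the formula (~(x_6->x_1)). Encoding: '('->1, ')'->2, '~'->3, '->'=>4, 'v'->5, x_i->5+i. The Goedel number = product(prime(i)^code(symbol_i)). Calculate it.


Formula: (~(x_6->x_1))
Symbol codes: [1, 3, 1, 11, 4, 6, 2, 2]
Primes: [2, 3, 5, 7, 11, 13, 17, 19]
p_1^1 = 2^1 = 2
p_2^3 = 3^3 = 27
p_3^1 = 5^1 = 5
p_4^11 = 7^11 = 1977326743
p_5^4 = 11^4 = 14641
p_6^6 = 13^6 = 4826809
p_7^2 = 17^2 = 289
p_8^2 = 19^2 = 361
Product = 3936208578045636447617672610

3936208578045636447617672610


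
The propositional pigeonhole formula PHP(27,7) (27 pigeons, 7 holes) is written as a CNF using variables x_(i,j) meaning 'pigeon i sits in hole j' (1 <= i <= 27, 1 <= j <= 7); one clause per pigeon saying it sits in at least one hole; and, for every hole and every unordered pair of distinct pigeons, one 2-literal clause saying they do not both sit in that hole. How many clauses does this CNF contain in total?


PHP(27,7): 27 pigeons, 7 holes, 27*7 = 189 variables.
- pigeon clauses: one per pigeon -> 27 clauses
- hole clauses: 7 holes * C(27,2) = 7 * 351 -> 2457 clauses
Total clauses = 27 + 2457 = 2484

2484


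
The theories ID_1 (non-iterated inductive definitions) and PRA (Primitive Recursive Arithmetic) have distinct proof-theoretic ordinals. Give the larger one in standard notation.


Proof-theoretic ordinal of ID_1 (non-iterated inductive definitions): psi_0(epsilon_{Omega+1})
Proof-theoretic ordinal of PRA (Primitive Recursive Arithmetic): omega^omega
Comparing: omega^omega < psi_0(epsilon_{Omega+1}).
The larger ordinal is psi_0(epsilon_{Omega+1}) (from ID_1 (non-iterated inductive definitions)).

psi_0(epsilon_{Omega+1})


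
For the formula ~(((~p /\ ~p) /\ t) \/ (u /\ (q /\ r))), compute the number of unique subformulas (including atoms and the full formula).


Formula: ~(((~p /\ ~p) /\ t) \/ (u /\ (q /\ r)))
Subformulas found:
  1. q
  2. u
  3. r
  4. t
  5. p
  6. ~p
  7. (q /\ r)
  8. (~p /\ ~p)
  9. (u /\ (q /\ r))
  10. ((~p /\ ~p) /\ t)
  11. (((~p /\ ~p) /\ t) \/ (u /\ (q /\ r)))
  12. ~(((~p /\ ~p) /\ t) \/ (u /\ (q /\ r)))
Total distinct subformulas = 12

12


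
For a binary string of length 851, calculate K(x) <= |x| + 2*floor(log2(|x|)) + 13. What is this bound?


floor(log2(851)) = 9
2 * 9 = 18
K(x) <= 851 + 18 + 13 = 882

882


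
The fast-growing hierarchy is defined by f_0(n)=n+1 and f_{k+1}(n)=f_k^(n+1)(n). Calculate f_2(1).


f_2(1) = f_1^2(1)
f_1(m) = 2m + 1.
Iterating: f_1^k(n) = 2^k*(n+1) - 1.
f_2(1) = 2^2*(1+1) - 1 = 4*2 - 1 = 7

7


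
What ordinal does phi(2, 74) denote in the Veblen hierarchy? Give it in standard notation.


phi(2, 74):
phi(2, beta) = zeta_beta (the beta-th zeta number, fixed point of epsilon).
phi(2, 74) = zeta_74

zeta_74


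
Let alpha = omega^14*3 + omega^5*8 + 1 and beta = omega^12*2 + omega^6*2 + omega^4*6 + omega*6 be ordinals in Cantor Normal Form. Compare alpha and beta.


Compare term by term from highest exponent:
alpha = omega^14*3 + omega^5*8 + 1
beta = omega^12*2 + omega^6*2 + omega^4*6 + omega*6
Term 1: alpha has omega^14*3, beta has omega^12*2
Term 2: alpha has omega^5*8, beta has omega^6*2
Term 3: alpha has omega^0*1, beta has omega^4*6
Term 4: alpha has omega^0*0, beta has omega^1*6
Result: alpha > beta

alpha > beta


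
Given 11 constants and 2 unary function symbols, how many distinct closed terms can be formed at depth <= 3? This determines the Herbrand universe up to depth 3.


Herbrand terms by depth:
Depth 0: 11 constants
Depth 1: 22 new terms (running total: 33)
Depth 2: 44 new terms (running total: 77)
Depth 3: 88 new terms (running total: 165)
Total distinct ground terms = 165

165


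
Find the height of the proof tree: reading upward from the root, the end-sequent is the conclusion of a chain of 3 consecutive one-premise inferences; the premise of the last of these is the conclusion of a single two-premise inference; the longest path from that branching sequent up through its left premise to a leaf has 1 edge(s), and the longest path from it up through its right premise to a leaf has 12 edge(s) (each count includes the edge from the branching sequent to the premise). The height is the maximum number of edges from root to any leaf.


Longest path through the left premise: 1 edges (measured from the branching sequent)
Longest path through the right premise: 12 edges
Height of the subtree rooted at the branching sequent: max(1, 12) = 12
The branching sequent sits 3 edges above the root (the chain of one-premise inferences), so height = 12 + 3 = 15

15


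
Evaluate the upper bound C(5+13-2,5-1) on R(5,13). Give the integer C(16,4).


R(5,13) <= C(5+13-2, 5-1) = C(16, 4)
C(16, 4) = 16! / (4! * 12!)
= 1820

1820


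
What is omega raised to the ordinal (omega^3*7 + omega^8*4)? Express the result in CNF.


omega^(omega^3*7 + omega^8*4):
In ordinal addition a term is absorbed by a following term of strictly larger exponent: 3 < 8, so omega^3*7 + omega^8*4 = omega^8*4.
omega raised to a CNF ordinal is a single CNF term: Result = omega^(omega^8*4)

omega^(omega^8*4)


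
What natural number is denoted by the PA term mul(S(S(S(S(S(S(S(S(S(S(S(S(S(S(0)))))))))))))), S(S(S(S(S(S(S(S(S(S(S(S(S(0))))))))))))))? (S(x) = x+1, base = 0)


mul(S^14(0), S^13(0)):
S^14(0) = 14
S^13(0) = 13
14 * 13 = 182

182


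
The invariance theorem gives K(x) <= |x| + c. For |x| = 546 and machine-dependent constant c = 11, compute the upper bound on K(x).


K(x) <= |x| + c = 546 + 11 = 557

557


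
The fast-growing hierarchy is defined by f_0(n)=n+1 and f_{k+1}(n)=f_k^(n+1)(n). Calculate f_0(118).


f_0(118) = 118 + 1 = 119

119


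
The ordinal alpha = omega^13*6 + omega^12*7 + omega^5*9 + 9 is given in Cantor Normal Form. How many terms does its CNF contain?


CNF: omega^13*6 + omega^12*7 + omega^5*9 + 9
Count the summands separated by '+':
  term 1: omega^13*6
  term 2: omega^12*7
  term 3: omega^5*9
  term 4: 9
Total terms = 4

4


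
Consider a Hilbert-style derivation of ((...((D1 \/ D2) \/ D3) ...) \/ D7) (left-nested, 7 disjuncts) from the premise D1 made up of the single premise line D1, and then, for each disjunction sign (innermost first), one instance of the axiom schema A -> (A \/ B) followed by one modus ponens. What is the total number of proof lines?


Building the left-nested 7-ary disjunction from D1:
- 1 premise line (D1)
- 7 disjuncts means 6 disjunction signs; each needs 1 axiom instance + 1 MP = 2 lines: 2 * 6 = 12
Total = 1 + 12 = 13 lines.

13


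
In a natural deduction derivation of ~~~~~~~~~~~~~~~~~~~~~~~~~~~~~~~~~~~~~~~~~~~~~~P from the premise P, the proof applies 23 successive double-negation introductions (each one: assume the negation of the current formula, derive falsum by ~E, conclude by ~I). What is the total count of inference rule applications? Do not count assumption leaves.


Each double-negation introduction (from C infer ~~C) uses 2 inference nodes: one ~E (C and ~C give falsum) and one ~I (discharge ~C).
23 double negations = 23 * 2 = 46 inference nodes.

46


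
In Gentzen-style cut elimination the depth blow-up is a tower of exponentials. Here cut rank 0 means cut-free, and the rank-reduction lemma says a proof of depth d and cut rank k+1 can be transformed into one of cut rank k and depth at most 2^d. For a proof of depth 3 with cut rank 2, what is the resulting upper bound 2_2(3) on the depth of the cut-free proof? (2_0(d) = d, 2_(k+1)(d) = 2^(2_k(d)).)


Each rank reduction sends depth d to at most 2^d; cut rank r needs r reductions.
2_0(3) = 3
2_1(3) = 2^3 = 8
2_2(3) = 2^8 = 256
Cut-free depth bound = 256

256


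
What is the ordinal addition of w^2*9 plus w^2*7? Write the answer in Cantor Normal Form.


Ordinal addition w^2*9 + w^2*7:
Both terms have the same exponent 2.
w^e*c + w^e*d = w^e*(c+d).
Result = w^2*(9+7) = w^2*16

w^2*16


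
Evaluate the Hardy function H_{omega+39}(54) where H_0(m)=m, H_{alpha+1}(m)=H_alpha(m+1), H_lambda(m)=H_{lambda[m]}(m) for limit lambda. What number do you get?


H_{omega+39}(54):
Unwind the 39 successor steps: H_{omega+39}(54) = H_omega(54+39) = H_omega(93).
H_omega(m) = H_m(m) = m + m = 2m.
Result = 2 * 93 = 186

186


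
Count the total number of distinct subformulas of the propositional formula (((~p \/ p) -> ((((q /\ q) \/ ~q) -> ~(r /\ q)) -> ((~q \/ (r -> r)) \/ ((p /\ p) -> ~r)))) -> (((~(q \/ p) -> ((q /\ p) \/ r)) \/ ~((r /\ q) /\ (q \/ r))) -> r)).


Formula: (((~p \/ p) -> ((((q /\ q) \/ ~q) -> ~(r /\ q)) -> ((~q \/ (r -> r)) \/ ((p /\ p) -> ~r)))) -> (((~(q \/ p) -> ((q /\ p) \/ r)) \/ ~((r /\ q) /\ (q \/ r))) -> r))
Subformulas found:
  1. r
  2. q
  3. p
  4. ~p
  5. ~r
  6. ~q
  7. (q /\ p)
  8. (q \/ p)
  9. (q \/ r)
  10. (r /\ q)
  11. (q /\ q)
  12. (r -> r)
  13. (p /\ p)
  14. ~(r /\ q)
  15. (~p \/ p)
  16. ~(q \/ p)
  17. ((q /\ p) \/ r)
  18. (~q \/ (r -> r))
  19. ((q /\ q) \/ ~q)
  20. ((p /\ p) -> ~r)
  21. ((r /\ q) /\ (q \/ r))
  22. ~((r /\ q) /\ (q \/ r))
  23. (~(q \/ p) -> ((q /\ p) \/ r))
  24. (((q /\ q) \/ ~q) -> ~(r /\ q))
  25. ((~q \/ (r -> r)) \/ ((p /\ p) -> ~r))
  26. ((~(q \/ p) -> ((q /\ p) \/ r)) \/ ~((r /\ q) /\ (q \/ r)))
  27. (((~(q \/ p) -> ((q /\ p) \/ r)) \/ ~((r /\ q) /\ (q \/ r))) -> r)
  28. ((((q /\ q) \/ ~q) -> ~(r /\ q)) -> ((~q \/ (r -> r)) \/ ((p /\ p) -> ~r)))
  29. ((~p \/ p) -> ((((q /\ q) \/ ~q) -> ~(r /\ q)) -> ((~q \/ (r -> r)) \/ ((p /\ p) -> ~r))))
  30. (((~p \/ p) -> ((((q /\ q) \/ ~q) -> ~(r /\ q)) -> ((~q \/ (r -> r)) \/ ((p /\ p) -> ~r)))) -> (((~(q \/ p) -> ((q /\ p) \/ r)) \/ ~((r /\ q) /\ (q \/ r))) -> r))
Total distinct subformulas = 30

30


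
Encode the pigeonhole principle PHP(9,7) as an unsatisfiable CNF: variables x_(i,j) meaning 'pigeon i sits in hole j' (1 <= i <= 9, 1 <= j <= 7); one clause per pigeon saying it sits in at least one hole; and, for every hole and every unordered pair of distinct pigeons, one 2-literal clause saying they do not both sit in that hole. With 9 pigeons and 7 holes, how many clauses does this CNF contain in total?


PHP(9,7): 9 pigeons, 7 holes, 9*7 = 63 variables.
- pigeon clauses: one per pigeon -> 9 clauses
- hole clauses: 7 holes * C(9,2) = 7 * 36 -> 252 clauses
Total clauses = 9 + 252 = 261

261


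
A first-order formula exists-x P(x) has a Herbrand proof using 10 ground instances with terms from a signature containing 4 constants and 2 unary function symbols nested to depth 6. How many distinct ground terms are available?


Herbrand terms by depth:
Depth 0: 4 constants
Depth 1: 8 new terms (running total: 12)
Depth 2: 16 new terms (running total: 28)
Depth 3: 32 new terms (running total: 60)
Depth 4: 64 new terms (running total: 124)
Depth 5: 128 new terms (running total: 252)
Depth 6: 256 new terms (running total: 508)
Total distinct ground terms = 508

508


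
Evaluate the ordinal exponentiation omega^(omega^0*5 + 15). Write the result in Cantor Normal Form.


omega^(omega^0*5 + 15):
omega^0 = 1, so the exponent is 5 + 15 = 20 (finite ordinal addition).
Result = omega^20, already a single CNF term.

omega^20


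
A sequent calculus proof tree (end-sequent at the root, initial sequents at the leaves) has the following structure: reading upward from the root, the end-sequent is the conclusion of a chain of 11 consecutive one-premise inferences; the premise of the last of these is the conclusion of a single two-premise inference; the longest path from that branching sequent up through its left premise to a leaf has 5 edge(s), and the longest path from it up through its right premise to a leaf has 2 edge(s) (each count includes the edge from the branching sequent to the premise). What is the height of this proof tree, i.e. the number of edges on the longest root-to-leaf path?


Longest path through the left premise: 5 edges (measured from the branching sequent)
Longest path through the right premise: 2 edges
Height of the subtree rooted at the branching sequent: max(5, 2) = 5
The branching sequent sits 11 edges above the root (the chain of one-premise inferences), so height = 5 + 11 = 16

16


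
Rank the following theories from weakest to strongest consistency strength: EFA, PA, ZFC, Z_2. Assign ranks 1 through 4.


Ordering by consistency strength:
1. EFA
2. PA
3. Z_2
4. ZFC


EFA=1, PA=2, ZFC=4, Z_2=3


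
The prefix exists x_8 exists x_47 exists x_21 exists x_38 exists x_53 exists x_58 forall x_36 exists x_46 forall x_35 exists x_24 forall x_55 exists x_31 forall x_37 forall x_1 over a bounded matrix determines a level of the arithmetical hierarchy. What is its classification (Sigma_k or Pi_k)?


Leading quantifier is exists, so the class is Sigma.
Number of quantifier blocks = alternations + 1 = 7 + 1 = 8.
Classification: Sigma_8

Sigma_8


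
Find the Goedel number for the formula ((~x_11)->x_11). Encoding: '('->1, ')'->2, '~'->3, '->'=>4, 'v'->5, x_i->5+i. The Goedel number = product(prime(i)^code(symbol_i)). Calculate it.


Formula: ((~x_11)->x_11)
Symbol codes: [1, 1, 3, 16, 2, 4, 16, 2]
Primes: [2, 3, 5, 7, 11, 13, 17, 19]
p_1^1 = 2^1 = 2
p_2^1 = 3^1 = 3
p_3^3 = 5^3 = 125
p_4^16 = 7^16 = 33232930569601
p_5^2 = 11^2 = 121
p_6^4 = 13^4 = 28561
p_7^16 = 17^16 = 48661191875666868481
p_8^2 = 19^2 = 361
Product = 1513138310487083759832551278881245130676740750

1513138310487083759832551278881245130676740750


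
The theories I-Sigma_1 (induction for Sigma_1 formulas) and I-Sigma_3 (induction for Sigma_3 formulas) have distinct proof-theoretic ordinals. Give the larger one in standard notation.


Proof-theoretic ordinal of I-Sigma_1 (induction for Sigma_1 formulas): omega^omega
Proof-theoretic ordinal of I-Sigma_3 (induction for Sigma_3 formulas): omega^(omega^(omega^omega))
Comparing: omega^omega < omega^(omega^(omega^omega)).
The larger ordinal is omega^(omega^(omega^omega)) (from I-Sigma_3 (induction for Sigma_3 formulas)).

omega^(omega^(omega^omega))


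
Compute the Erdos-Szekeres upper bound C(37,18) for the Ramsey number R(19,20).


R(19,20) <= C(19+20-2, 19-1) = C(37, 18)
C(37, 18) = 37! / (18! * 19!)
= 17672631900

17672631900


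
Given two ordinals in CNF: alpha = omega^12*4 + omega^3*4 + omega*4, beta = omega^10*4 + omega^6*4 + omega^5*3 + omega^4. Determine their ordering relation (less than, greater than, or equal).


Compare term by term from highest exponent:
alpha = omega^12*4 + omega^3*4 + omega*4
beta = omega^10*4 + omega^6*4 + omega^5*3 + omega^4
Term 1: alpha has omega^12*4, beta has omega^10*4
Term 2: alpha has omega^3*4, beta has omega^6*4
Term 3: alpha has omega^1*4, beta has omega^5*3
Term 4: alpha has omega^0*0, beta has omega^4*1
Result: alpha > beta

alpha > beta


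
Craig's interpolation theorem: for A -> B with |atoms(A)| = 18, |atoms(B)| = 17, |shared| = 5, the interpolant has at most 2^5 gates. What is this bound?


Shared atoms = 5
Craig interpolant size bound = 2^5
= 32

32


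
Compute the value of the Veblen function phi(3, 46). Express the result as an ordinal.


phi(3, 46):
phi(3, beta) = eta_beta (the beta-th eta number, fixed point of zeta).
phi(3, 46) = eta_46

eta_46


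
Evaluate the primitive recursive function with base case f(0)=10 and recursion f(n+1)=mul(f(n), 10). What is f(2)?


f(0) = 10
f(1) = mul(f(0), 10) = mul(10, 10) = 100
f(2) = mul(f(1), 10) = mul(100, 10) = 1000


1000


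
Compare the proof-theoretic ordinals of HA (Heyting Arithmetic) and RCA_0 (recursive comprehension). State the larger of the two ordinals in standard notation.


Proof-theoretic ordinal of HA (Heyting Arithmetic): epsilon_0
Proof-theoretic ordinal of RCA_0 (recursive comprehension): omega^omega
Comparing: omega^omega < epsilon_0.
The larger ordinal is epsilon_0 (from HA (Heyting Arithmetic)).

epsilon_0


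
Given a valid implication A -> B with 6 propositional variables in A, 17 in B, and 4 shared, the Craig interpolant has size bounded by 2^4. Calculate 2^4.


Shared atoms = 4
Craig interpolant size bound = 2^4
= 16

16


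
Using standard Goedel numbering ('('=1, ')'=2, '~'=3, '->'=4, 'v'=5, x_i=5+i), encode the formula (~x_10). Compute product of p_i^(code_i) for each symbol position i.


Formula: (~x_10)
Symbol codes: [1, 3, 15, 2]
Primes: [2, 3, 5, 7]
p_1^1 = 2^1 = 2
p_2^3 = 3^3 = 27
p_3^15 = 5^15 = 30517578125
p_4^2 = 7^2 = 49
Product = 80749511718750

80749511718750


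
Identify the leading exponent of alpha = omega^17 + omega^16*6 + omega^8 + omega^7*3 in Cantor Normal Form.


CNF: omega^17 + omega^16*6 + omega^8 + omega^7*3
The leading term is omega^17, which has exponent 17.

17


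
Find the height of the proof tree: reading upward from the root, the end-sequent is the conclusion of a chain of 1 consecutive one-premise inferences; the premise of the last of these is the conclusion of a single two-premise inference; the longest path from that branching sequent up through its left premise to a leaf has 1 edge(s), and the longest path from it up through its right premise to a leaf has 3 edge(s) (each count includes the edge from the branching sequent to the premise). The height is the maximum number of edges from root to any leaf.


Longest path through the left premise: 1 edges (measured from the branching sequent)
Longest path through the right premise: 3 edges
Height of the subtree rooted at the branching sequent: max(1, 3) = 3
The branching sequent sits 1 edges above the root (the chain of one-premise inferences), so height = 3 + 1 = 4

4
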